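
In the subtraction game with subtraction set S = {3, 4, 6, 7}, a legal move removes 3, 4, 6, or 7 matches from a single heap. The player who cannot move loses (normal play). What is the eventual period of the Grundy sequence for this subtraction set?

G(0) = 0
G(1) = mex{} = 0
G(2) = mex{} = 0
G(3) = mex{0} = 1
G(4) = mex{0,0} = 1
G(5) = mex{0,0} = 1
G(6) = mex{1,0,0} = 2
G(7) = mex{1,1,0,0} = 2
G(8) = mex{1,1,0,0} = 2
G(9) = mex{2,1,1,0} = 3
G(10) = mex{2,2,1,1} = 0
G(11) = mex{2,2,1,1} = 0
G(12) = mex{3,2,2,1} = 0
G(13) = mex{0,3,2,2} = 1
G(14) = mex{0,0,2,2} = 1
G(15) = mex{0,0,3,2} = 1
G(16) = mex{1,0,0,3} = 2
G(17) = mex{1,1,0,0} = 2
G(18) = mex{1,1,0,0} = 2
G(19) = mex{2,1,1,0} = 3
G(20) = mex{2,2,1,1} = 0
G(21) = mex{2,2,1,1} = 0
G(n+10) = G(n) holds for n = 0,…,6 (a full window of length max(S) = 7), so the sequence is purely periodic with period 10.

10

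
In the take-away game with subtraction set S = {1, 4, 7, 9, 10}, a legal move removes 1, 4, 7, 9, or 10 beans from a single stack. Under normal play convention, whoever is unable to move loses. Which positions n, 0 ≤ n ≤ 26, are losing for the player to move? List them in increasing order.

0, 2, 5, 8, 13, 16, 19, 21, 24

G(0) = 0
G(1) = mex{0} = 1
G(2) = mex{1} = 0
G(3) = mex{0} = 1
G(4) = mex{1,0} = 2
G(5) = mex{2,1} = 0
G(6) = mex{0,0} = 1
G(7) = mex{1,1,0} = 2
G(8) = mex{2,2,1} = 0
G(9) = mex{0,0,0,0} = 1
G(10) = mex{1,1,1,1,0} = 2
G(11) = mex{2,2,2,0,1} = 3
G(12) = mex{3,0,0,1,0} = 2
G(13) = mex{2,1,1,2,1} = 0
G(14) = mex{0,2,2,0,2} = 1
G(15) = mex{1,3,0,1,0} = 2
G(16) = mex{2,2,1,2,1} = 0
G(17) = mex{0,0,2,0,2} = 1
G(18) = mex{1,1,3,1,0} = 2
G(19) = mex{2,2,2,2,1} = 0
G(20) = mex{0,0,0,3,2} = 1
G(21) = mex{1,1,1,2,3} = 0
G(22) = mex{0,2,2,0,2} = 1
G(23) = mex{1,0,0,1,0} = 2
G(24) = mex{2,1,1,2,1} = 0
G(25) = mex{0,0,2,0,2} = 1
G(26) = mex{1,1,0,1,0} = 2
P-positions are exactly the n with G(n) = 0.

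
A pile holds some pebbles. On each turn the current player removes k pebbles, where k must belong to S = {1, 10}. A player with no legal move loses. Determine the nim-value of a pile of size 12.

n :  0  1  2  3  4  5  6  7  8  9 10 11 12
G :  0  1  0  1  0  1  0  1  0  1  2  0  1

1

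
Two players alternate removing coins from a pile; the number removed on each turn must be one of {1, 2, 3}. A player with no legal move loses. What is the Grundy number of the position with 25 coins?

G(0) = 0
G(1) = mex{0} = 1
G(2) = mex{1,0} = 2
G(3) = mex{2,1,0} = 3
G(4) = mex{3,2,1} = 0
G(5) = mex{0,3,2} = 1
G(6) = mex{1,0,3} = 2
G(7) = mex{2,1,0} = 3
G(8) = mex{3,2,1} = 0
G(9) = mex{0,3,2} = 1
G(10) = mex{1,0,3} = 2
G(11) = mex{2,1,0} = 3
G(12) = mex{3,2,1} = 0
G(13) = mex{0,3,2} = 1
G(14) = mex{1,0,3} = 2
G(15) = mex{2,1,0} = 3
G(16) = mex{3,2,1} = 0
G(17) = mex{0,3,2} = 1
G(18) = mex{1,0,3} = 2
G(19) = mex{2,1,0} = 3
G(20) = mex{3,2,1} = 0
G(21) = mex{0,3,2} = 1
G(22) = mex{1,0,3} = 2
G(23) = mex{2,1,0} = 3
G(24) = mex{3,2,1} = 0
G(25) = mex{0,3,2} = 1

1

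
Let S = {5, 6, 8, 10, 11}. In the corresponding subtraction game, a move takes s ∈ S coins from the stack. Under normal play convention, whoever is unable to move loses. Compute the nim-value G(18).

n :  0  1  2  3  4  5  6  7  8  9 10 11 12 13 14 15 16 17 18
G :  0  0  0  0  0  1  1  1  1  1  2  2  2  2  2  3  0  0  0

0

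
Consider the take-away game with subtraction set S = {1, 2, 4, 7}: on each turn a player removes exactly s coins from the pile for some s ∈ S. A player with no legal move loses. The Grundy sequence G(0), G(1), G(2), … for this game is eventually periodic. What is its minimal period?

3

n :  0  1  2  3  4  5  6  7  8  9 10 11 12 13 14
G :  0  1  2  0  1  2  0  1  2  0  1  2  0  1  2
G(n+3) = G(n) holds for n = 0,…,6 (a full window of length max(S) = 7), so the sequence is purely periodic with period 3.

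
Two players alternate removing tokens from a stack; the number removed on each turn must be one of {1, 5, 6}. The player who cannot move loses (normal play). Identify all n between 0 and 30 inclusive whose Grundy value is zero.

n :  0  1  2  3  4  5  6  7  8  9 10 11 12 13 14 15 16 17 18 19 20 21 22 23 24 25 26 27 28 29 30
G :  0  1  0  1  0  1  2  3  2  3  2  0  1  0  1  0  1  2  3  2  3  2  0  1  0  1  0  1  2  3  2
P-positions are exactly the n with G(n) = 0.

0, 2, 4, 11, 13, 15, 22, 24, 26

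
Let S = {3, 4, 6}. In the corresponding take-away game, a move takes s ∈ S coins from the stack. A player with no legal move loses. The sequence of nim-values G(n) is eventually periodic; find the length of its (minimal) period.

n :  0  1  2  3  4  5  6  7  8  9 10 11 12 13 14 15 16 17 18 19
G :  0  0  0  1  1  1  2  2  2  0  0  0  1  1  1  2  2  2  0  0
G(n+9) = G(n) holds for n = 0,…,5 (a full window of length max(S) = 6), so the sequence is purely periodic with period 9.

9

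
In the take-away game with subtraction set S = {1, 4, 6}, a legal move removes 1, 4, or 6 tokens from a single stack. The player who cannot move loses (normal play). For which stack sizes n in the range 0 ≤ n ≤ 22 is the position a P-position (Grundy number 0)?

n :  0  1  2  3  4  5  6  7  8  9 10 11 12 13 14 15 16 17 18 19 20 21 22
G :  0  1  0  1  2  0  1  0  1  2  0  1  0  1  2  0  1  0  1  2  0  1  0
P-positions are exactly the n with G(n) = 0.

0, 2, 5, 7, 10, 12, 15, 17, 20, 22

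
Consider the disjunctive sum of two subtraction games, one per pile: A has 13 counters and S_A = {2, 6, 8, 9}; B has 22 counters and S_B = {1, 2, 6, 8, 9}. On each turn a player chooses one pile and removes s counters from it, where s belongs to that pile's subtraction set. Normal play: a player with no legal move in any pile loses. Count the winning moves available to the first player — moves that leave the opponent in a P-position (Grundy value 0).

Pile A, S = {2, 6, 8, 9}:
n :  0  1  2  3  4  5  6  7  8  9 10 11 12 13
G :  0  0  1  1  0  0  1  1  2  2  3  3  2  2
G_A(13) = 2.
Pile B, S = {1, 2, 6, 8, 9}:
n :  0  1  2  3  4  5  6  7  8  9 10 11 12 13 14 15 16 17 18 19 20 21 22
G :  0  1  2  0  1  2  3  0  1  2  0  1  2  3  0  1  2  0  1  2  3  0  1
G_B(22) = 1.
Combined Grundy value = 2 ⊕ 1 = 3.
A winning move leaves total XOR = 0, i.e. changes one component's Grundy value g to g ⊕ X where X is the current total.
Pile A: need g' = 2⊕3 = 1. Options: 13−2→G=3, 13−6→G=1, 13−8→G=0, 13−9→G=0. Hits: 1.
Pile B: need g' = 1⊕3 = 2. Options: 22−1→G=0, 22−2→G=3, 22−6→G=2, 22−8→G=0, 22−9→G=3. Hits: 1.

2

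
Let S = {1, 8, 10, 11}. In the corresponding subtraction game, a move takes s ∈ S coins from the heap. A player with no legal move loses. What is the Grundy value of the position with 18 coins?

G(0) = 0
G(1) = mex{0} = 1
G(2) = mex{1} = 0
G(3) = mex{0} = 1
G(4) = mex{1} = 0
G(5) = mex{0} = 1
G(6) = mex{1} = 0
G(7) = mex{0} = 1
G(8) = mex{1,0} = 2
G(9) = mex{2,1} = 0
G(10) = mex{0,0,0} = 1
G(11) = mex{1,1,1,0} = 2
G(12) = mex{2,0,0,1} = 3
G(13) = mex{3,1,1,0} = 2
G(14) = mex{2,0,0,1} = 3
G(15) = mex{3,1,1,0} = 2
G(16) = mex{2,2,0,1} = 3
G(17) = mex{3,0,1,0} = 2
G(18) = mex{2,1,2,1} = 0

0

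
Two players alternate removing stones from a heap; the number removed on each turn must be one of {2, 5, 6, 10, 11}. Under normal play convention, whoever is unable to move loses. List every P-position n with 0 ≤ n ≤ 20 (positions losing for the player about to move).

n :  0  1  2  3  4  5  6  7  8  9 10 11 12 13 14 15 16 17 18 19 20
G :  0  0  1  1  0  2  1  3  0  2  1  3  2  2  3  3  0  0  1  1  0
P-positions are exactly the n with G(n) = 0.

0, 1, 4, 8, 16, 17, 20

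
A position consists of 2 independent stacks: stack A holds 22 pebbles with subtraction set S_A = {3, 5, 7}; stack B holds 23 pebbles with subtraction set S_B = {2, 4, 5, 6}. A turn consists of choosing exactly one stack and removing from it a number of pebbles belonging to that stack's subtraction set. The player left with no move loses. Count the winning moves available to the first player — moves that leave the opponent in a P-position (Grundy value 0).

Stack A, S = {3, 5, 7}:
G(0) = 0
G(1) = mex{} = 0
G(2) = mex{} = 0
G(3) = mex{0} = 1
G(4) = mex{0} = 1
G(5) = mex{0,0} = 1
G(6) = mex{1,0} = 2
G(7) = mex{1,0,0} = 2
G(8) = mex{1,1,0} = 2
G(9) = mex{2,1,0} = 3
G(10) = mex{2,1,1} = 0
G(11) = mex{2,2,1} = 0
G(12) = mex{3,2,1} = 0
G(13) = mex{0,2,2} = 1
G(14) = mex{0,3,2} = 1
G(15) = mex{0,0,2} = 1
G(16) = mex{1,0,3} = 2
G(17) = mex{1,0,0} = 2
G(18) = mex{1,1,0} = 2
G(19) = mex{2,1,0} = 3
G(20) = mex{2,1,1} = 0
G(21) = mex{2,2,1} = 0
G(22) = mex{3,2,1} = 0
G_A(22) = 0.
Stack B, S = {2, 4, 5, 6}:
G(0) = 0
G(1) = mex{} = 0
G(2) = mex{0} = 1
G(3) = mex{0} = 1
G(4) = mex{1,0} = 2
G(5) = mex{1,0,0} = 2
G(6) = mex{2,1,0,0} = 3
G(7) = mex{2,1,1,0} = 3
G(8) = mex{3,2,1,1} = 0
G(9) = mex{3,2,2,1} = 0
G(10) = mex{0,3,2,2} = 1
G(11) = mex{0,3,3,2} = 1
G(12) = mex{1,0,3,3} = 2
G(13) = mex{1,0,0,3} = 2
G(14) = mex{2,1,0,0} = 3
G(15) = mex{2,1,1,0} = 3
G(16) = mex{3,2,1,1} = 0
G(17) = mex{3,2,2,1} = 0
G(18) = mex{0,3,2,2} = 1
G(19) = mex{0,3,3,2} = 1
G(20) = mex{1,0,3,3} = 2
G(21) = mex{1,0,0,3} = 2
G(22) = mex{2,1,0,0} = 3
G(23) = mex{2,1,1,0} = 3
G_B(23) = 3.
Combined Grundy value = 0 ⊕ 3 = 3.
A winning move leaves total XOR = 0, i.e. changes one component's Grundy value g to g ⊕ X where X is the current total.
Stack A: need g' = 0⊕3 = 3. Options: 22−3→G=3, 22−5→G=2, 22−7→G=1. Hits: 1.
Stack B: need g' = 3⊕3 = 0. Options: 23−2→G=2, 23−4→G=1, 23−5→G=1, 23−6→G=0. Hits: 1.

2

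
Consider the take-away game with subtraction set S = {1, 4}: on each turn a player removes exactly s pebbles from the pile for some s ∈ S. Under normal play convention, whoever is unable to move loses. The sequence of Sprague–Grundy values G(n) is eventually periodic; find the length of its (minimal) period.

5

G(0) = 0
G(1) = mex{0} = 1
G(2) = mex{1} = 0
G(3) = mex{0} = 1
G(4) = mex{1,0} = 2
G(5) = mex{2,1} = 0
G(6) = mex{0,0} = 1
G(7) = mex{1,1} = 0
G(8) = mex{0,2} = 1
G(9) = mex{1,0} = 2
G(10) = mex{2,1} = 0
G(11) = mex{0,0} = 1
G(12) = mex{1,1} = 0
G(13) = mex{0,2} = 1
G(14) = mex{1,0} = 2
G(n+5) = G(n) holds for n = 0,…,3 (a full window of length max(S) = 4), so the sequence is purely periodic with period 5.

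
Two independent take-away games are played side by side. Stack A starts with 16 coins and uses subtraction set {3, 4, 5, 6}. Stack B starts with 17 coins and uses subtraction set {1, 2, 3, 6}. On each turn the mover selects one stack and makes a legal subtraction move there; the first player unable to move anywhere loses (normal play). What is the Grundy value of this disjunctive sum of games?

Stack A, S = {3, 4, 5, 6}:
G(0) = 0
G(1) = mex{} = 0
G(2) = mex{} = 0
G(3) = mex{0} = 1
G(4) = mex{0,0} = 1
G(5) = mex{0,0,0} = 1
G(6) = mex{1,0,0,0} = 2
G(7) = mex{1,1,0,0} = 2
G(8) = mex{1,1,1,0} = 2
G(9) = mex{2,1,1,1} = 0
G(10) = mex{2,2,1,1} = 0
G(11) = mex{2,2,2,1} = 0
G(12) = mex{0,2,2,2} = 1
G(13) = mex{0,0,2,2} = 1
G(14) = mex{0,0,0,2} = 1
G(15) = mex{1,0,0,0} = 2
G(16) = mex{1,1,0,0} = 2
G_A(16) = 2.
Stack B, S = {1, 2, 3, 6}:
G(0) = 0
G(1) = mex{0} = 1
G(2) = mex{1,0} = 2
G(3) = mex{2,1,0} = 3
G(4) = mex{3,2,1} = 0
G(5) = mex{0,3,2} = 1
G(6) = mex{1,0,3,0} = 2
G(7) = mex{2,1,0,1} = 3
G(8) = mex{3,2,1,2} = 0
G(9) = mex{0,3,2,3} = 1
G(10) = mex{1,0,3,0} = 2
G(11) = mex{2,1,0,1} = 3
G(12) = mex{3,2,1,2} = 0
G(13) = mex{0,3,2,3} = 1
G(14) = mex{1,0,3,0} = 2
G(15) = mex{2,1,0,1} = 3
G(16) = mex{3,2,1,2} = 0
G(17) = mex{0,3,2,3} = 1
G_B(17) = 1.
Combined Grundy value = 2 ⊕ 1 = 3.

3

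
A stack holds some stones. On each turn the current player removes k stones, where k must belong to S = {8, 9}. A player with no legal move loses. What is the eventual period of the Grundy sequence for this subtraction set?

n :  0  1  2  3  4  5  6  7  8  9 10 11 12 13 14 15 16 17 18 19 20 21 22 23 24 25 26 27 28 29 30 31 32 33 34 35
G :  0  0  0  0  0  0  0  0  1  1  1  1  1  1  1  1  2  0  0  0  0  0  0  0  0  1  1  1  1  1  1  1  1  2  0  0
G(n+17) = G(n) holds for n = 0,…,8 (a full window of length max(S) = 9), so the sequence is purely periodic with period 17.

17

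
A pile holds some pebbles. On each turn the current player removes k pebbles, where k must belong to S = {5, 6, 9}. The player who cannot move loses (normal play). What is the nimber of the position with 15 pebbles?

0

G(0) = 0
G(1) = mex{} = 0
G(2) = mex{} = 0
G(3) = mex{} = 0
G(4) = mex{} = 0
G(5) = mex{0} = 1
G(6) = mex{0,0} = 1
G(7) = mex{0,0} = 1
G(8) = mex{0,0} = 1
G(9) = mex{0,0,0} = 1
G(10) = mex{1,0,0} = 2
G(11) = mex{1,1,0} = 2
G(12) = mex{1,1,0} = 2
G(13) = mex{1,1,0} = 2
G(14) = mex{1,1,1} = 0
G(15) = mex{2,1,1} = 0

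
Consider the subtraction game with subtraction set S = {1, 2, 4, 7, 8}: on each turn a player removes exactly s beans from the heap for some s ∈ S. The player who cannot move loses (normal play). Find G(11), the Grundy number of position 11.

n :  0  1  2  3  4  5  6  7  8  9 10 11
G :  0  1  2  0  1  2  0  1  2  0  1  2

2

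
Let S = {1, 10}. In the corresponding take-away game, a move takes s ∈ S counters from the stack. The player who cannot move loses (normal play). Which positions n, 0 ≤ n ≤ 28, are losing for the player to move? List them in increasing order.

0, 2, 4, 6, 8, 11, 13, 15, 17, 19, 22, 24, 26, 28

G(0) = 0
G(1) = mex{0} = 1
G(2) = mex{1} = 0
G(3) = mex{0} = 1
G(4) = mex{1} = 0
G(5) = mex{0} = 1
G(6) = mex{1} = 0
G(7) = mex{0} = 1
G(8) = mex{1} = 0
G(9) = mex{0} = 1
G(10) = mex{1,0} = 2
G(11) = mex{2,1} = 0
G(12) = mex{0,0} = 1
G(13) = mex{1,1} = 0
G(14) = mex{0,0} = 1
G(15) = mex{1,1} = 0
G(16) = mex{0,0} = 1
G(17) = mex{1,1} = 0
G(18) = mex{0,0} = 1
G(19) = mex{1,1} = 0
G(20) = mex{0,2} = 1
G(21) = mex{1,0} = 2
G(22) = mex{2,1} = 0
G(23) = mex{0,0} = 1
G(24) = mex{1,1} = 0
G(25) = mex{0,0} = 1
G(26) = mex{1,1} = 0
G(27) = mex{0,0} = 1
G(28) = mex{1,1} = 0
P-positions are exactly the n with G(n) = 0.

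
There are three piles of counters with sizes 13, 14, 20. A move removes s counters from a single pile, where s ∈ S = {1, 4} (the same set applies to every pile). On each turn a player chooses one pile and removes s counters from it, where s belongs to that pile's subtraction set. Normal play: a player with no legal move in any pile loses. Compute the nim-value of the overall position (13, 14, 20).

3

All piles use S = {1, 4}:
G(0) = 0
G(1) = mex{0} = 1
G(2) = mex{1} = 0
G(3) = mex{0} = 1
G(4) = mex{1,0} = 2
G(5) = mex{2,1} = 0
G(6) = mex{0,0} = 1
G(7) = mex{1,1} = 0
G(8) = mex{0,2} = 1
G(9) = mex{1,0} = 2
G(10) = mex{2,1} = 0
G(11) = mex{0,0} = 1
G(12) = mex{1,1} = 0
G(13) = mex{0,2} = 1
G(14) = mex{1,0} = 2
G(15) = mex{2,1} = 0
G(16) = mex{0,0} = 1
G(17) = mex{1,1} = 0
G(18) = mex{0,2} = 1
G(19) = mex{1,0} = 2
G(20) = mex{2,1} = 0
Pile A: G(13) = 1.
Pile B: G(14) = 2.
Pile C: G(20) = 0.
Combined Grundy value = 1 ⊕ 2 ⊕ 0 = 3.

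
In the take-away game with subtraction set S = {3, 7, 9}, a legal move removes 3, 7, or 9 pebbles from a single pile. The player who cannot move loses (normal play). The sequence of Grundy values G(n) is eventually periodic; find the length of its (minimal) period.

G(0) = 0
G(1) = mex{} = 0
G(2) = mex{} = 0
G(3) = mex{0} = 1
G(4) = mex{0} = 1
G(5) = mex{0} = 1
G(6) = mex{1} = 0
G(7) = mex{1,0} = 2
G(8) = mex{1,0} = 2
G(9) = mex{0,0,0} = 1
G(10) = mex{2,1,0} = 3
G(11) = mex{2,1,0} = 3
G(12) = mex{1,1,1} = 0
G(13) = mex{3,0,1} = 2
G(14) = mex{3,2,1} = 0
G(15) = mex{0,2,0} = 1
G(16) = mex{2,1,2} = 0
G(17) = mex{0,3,2} = 1
G(18) = mex{1,3,1} = 0
G(19) = mex{0,0,3} = 1
G(20) = mex{1,2,3} = 0
G(21) = mex{0,0,0} = 1
G(22) = mex{1,1,2} = 0
G(23) = mex{0,0,0} = 1
G(24) = mex{1,1,1} = 0
G(25) = mex{0,0,0} = 1
G(26) = mex{1,1,1} = 0
From n = 14 onward G(n+2) = G(n); since this holds over max(S) = 9 consecutive positions the period is 2 (pre-period 14).

2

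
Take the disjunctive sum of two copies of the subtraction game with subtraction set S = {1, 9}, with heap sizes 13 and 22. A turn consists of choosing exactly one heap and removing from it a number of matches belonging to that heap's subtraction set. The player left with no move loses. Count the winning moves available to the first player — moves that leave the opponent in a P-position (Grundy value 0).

All heaps use S = {1, 9}:
n :  0  1  2  3  4  5  6  7  8  9 10 11 12 13 14 15 16 17 18 19 20 21 22
G :  0  1  0  1  0  1  0  1  0  1  0  1  0  1  0  1  0  1  0  1  0  1  0
Heap A: G(13) = 1.
Heap B: G(22) = 0.
Combined Grundy value = 1 ⊕ 0 = 1.
A winning move leaves total XOR = 0, i.e. changes one component's Grundy value g to g ⊕ X where X is the current total.
Heap A: need g' = 1⊕1 = 0. Options: 13−1→G=0, 13−9→G=0. Hits: 2.
Heap B: need g' = 0⊕1 = 1. Options: 22−1→G=1, 22−9→G=1. Hits: 2.

4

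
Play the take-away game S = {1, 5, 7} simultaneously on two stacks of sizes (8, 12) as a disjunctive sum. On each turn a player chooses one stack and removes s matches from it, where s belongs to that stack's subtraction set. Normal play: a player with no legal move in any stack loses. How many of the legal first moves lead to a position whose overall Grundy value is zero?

All stacks use S = {1, 5, 7}:
G(0) = 0
G(1) = mex{0} = 1
G(2) = mex{1} = 0
G(3) = mex{0} = 1
G(4) = mex{1} = 0
G(5) = mex{0,0} = 1
G(6) = mex{1,1} = 0
G(7) = mex{0,0,0} = 1
G(8) = mex{1,1,1} = 0
G(9) = mex{0,0,0} = 1
G(10) = mex{1,1,1} = 0
G(11) = mex{0,0,0} = 1
G(12) = mex{1,1,1} = 0
Stack A: G(8) = 0.
Stack B: G(12) = 0.
Combined Grundy value = 0 ⊕ 0 = 0.
A winning move leaves total XOR = 0, i.e. changes one component's Grundy value g to g ⊕ X where X is the current total.
Stack A: target g' = 0⊕0 = 0, but every legal move changes the Grundy value (mex property), so 0 moves.
Stack B: target g' = 0⊕0 = 0, but every legal move changes the Grundy value (mex property), so 0 moves.

0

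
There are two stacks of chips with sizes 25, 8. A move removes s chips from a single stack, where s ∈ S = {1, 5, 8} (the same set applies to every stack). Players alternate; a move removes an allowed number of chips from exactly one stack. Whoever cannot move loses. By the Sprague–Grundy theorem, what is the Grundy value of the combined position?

All stacks use S = {1, 5, 8}:
G(0) = 0
G(1) = mex{0} = 1
G(2) = mex{1} = 0
G(3) = mex{0} = 1
G(4) = mex{1} = 0
G(5) = mex{0,0} = 1
G(6) = mex{1,1} = 0
G(7) = mex{0,0} = 1
G(8) = mex{1,1,0} = 2
G(9) = mex{2,0,1} = 3
G(10) = mex{3,1,0} = 2
G(11) = mex{2,0,1} = 3
G(12) = mex{3,1,0} = 2
G(13) = mex{2,2,1} = 0
G(14) = mex{0,3,0} = 1
G(15) = mex{1,2,1} = 0
G(16) = mex{0,3,2} = 1
G(17) = mex{1,2,3} = 0
G(18) = mex{0,0,2} = 1
G(19) = mex{1,1,3} = 0
G(20) = mex{0,0,2} = 1
G(21) = mex{1,1,0} = 2
G(22) = mex{2,0,1} = 3
G(23) = mex{3,1,0} = 2
G(24) = mex{2,0,1} = 3
G(25) = mex{3,1,0} = 2
Stack A: G(25) = 2.
Stack B: G(8) = 2.
Combined Grundy value = 2 ⊕ 2 = 0.

0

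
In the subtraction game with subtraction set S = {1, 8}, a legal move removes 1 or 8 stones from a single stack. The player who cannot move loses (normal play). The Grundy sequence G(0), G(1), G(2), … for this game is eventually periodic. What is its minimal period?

n :  0  1  2  3  4  5  6  7  8  9 10 11 12 13 14 15 16 17 18 19
G :  0  1  0  1  0  1  0  1  2  0  1  0  1  0  1  0  1  2  0  1
G(n+9) = G(n) holds for n = 0,…,7 (a full window of length max(S) = 8), so the sequence is purely periodic with period 9.

9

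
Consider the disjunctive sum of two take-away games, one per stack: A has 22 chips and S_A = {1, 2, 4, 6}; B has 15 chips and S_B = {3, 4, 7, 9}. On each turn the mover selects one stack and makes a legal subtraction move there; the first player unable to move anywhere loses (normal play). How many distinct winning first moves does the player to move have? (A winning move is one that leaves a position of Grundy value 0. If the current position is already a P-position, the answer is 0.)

2

Stack A, S = {1, 2, 4, 6}:
G(0) = 0
G(1) = mex{0} = 1
G(2) = mex{1,0} = 2
G(3) = mex{2,1} = 0
G(4) = mex{0,2,0} = 1
G(5) = mex{1,0,1} = 2
G(6) = mex{2,1,2,0} = 3
G(7) = mex{3,2,0,1} = 4
G(8) = mex{4,3,1,2} = 0
G(9) = mex{0,4,2,0} = 1
G(10) = mex{1,0,3,1} = 2
G(11) = mex{2,1,4,2} = 0
G(12) = mex{0,2,0,3} = 1
G(13) = mex{1,0,1,4} = 2
G(14) = mex{2,1,2,0} = 3
G(15) = mex{3,2,0,1} = 4
G(16) = mex{4,3,1,2} = 0
G(17) = mex{0,4,2,0} = 1
G(18) = mex{1,0,3,1} = 2
G(19) = mex{2,1,4,2} = 0
G(20) = mex{0,2,0,3} = 1
G(21) = mex{1,0,1,4} = 2
G(22) = mex{2,1,2,0} = 3
G_A(22) = 3.
Stack B, S = {3, 4, 7, 9}:
n :  0  1  2  3  4  5  6  7  8  9 10 11 12 13 14 15
G :  0  0  0  1  1  1  2  2  2  3  3  3  0  0  0  1
G_B(15) = 1.
Combined Grundy value = 3 ⊕ 1 = 2.
A winning move leaves total XOR = 0, i.e. changes one component's Grundy value g to g ⊕ X where X is the current total.
Stack A: need g' = 3⊕2 = 1. Options: 22−1→G=2, 22−2→G=1, 22−4→G=2, 22−6→G=0. Hits: 1.
Stack B: need g' = 1⊕2 = 3. Options: 15−3→G=0, 15−4→G=3, 15−7→G=2, 15−9→G=2. Hits: 1.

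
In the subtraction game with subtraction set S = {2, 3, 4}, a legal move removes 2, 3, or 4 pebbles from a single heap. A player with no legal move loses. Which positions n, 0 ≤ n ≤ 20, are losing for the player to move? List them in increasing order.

0, 1, 6, 7, 12, 13, 18, 19

n :  0  1  2  3  4  5  6  7  8  9 10 11 12 13 14 15 16 17 18 19 20
G :  0  0  1  1  2  2  0  0  1  1  2  2  0  0  1  1  2  2  0  0  1
P-positions are exactly the n with G(n) = 0.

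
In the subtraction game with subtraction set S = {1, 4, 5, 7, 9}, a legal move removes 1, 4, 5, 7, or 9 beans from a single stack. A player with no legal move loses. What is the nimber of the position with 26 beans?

0

G(0) = 0
G(1) = mex{0} = 1
G(2) = mex{1} = 0
G(3) = mex{0} = 1
G(4) = mex{1,0} = 2
G(5) = mex{2,1,0} = 3
G(6) = mex{3,0,1} = 2
G(7) = mex{2,1,0,0} = 3
G(8) = mex{3,2,1,1} = 0
G(9) = mex{0,3,2,0,0} = 1
G(10) = mex{1,2,3,1,1} = 0
G(11) = mex{0,3,2,2,0} = 1
G(12) = mex{1,0,3,3,1} = 2
G(13) = mex{2,1,0,2,2} = 3
G(14) = mex{3,0,1,3,3} = 2
G(15) = mex{2,1,0,0,2} = 3
G(16) = mex{3,2,1,1,3} = 0
G(17) = mex{0,3,2,0,0} = 1
G(18) = mex{1,2,3,1,1} = 0
G(19) = mex{0,3,2,2,0} = 1
G(20) = mex{1,0,3,3,1} = 2
G(21) = mex{2,1,0,2,2} = 3
G(22) = mex{3,0,1,3,3} = 2
G(23) = mex{2,1,0,0,2} = 3
G(24) = mex{3,2,1,1,3} = 0
G(25) = mex{0,3,2,0,0} = 1
G(26) = mex{1,2,3,1,1} = 0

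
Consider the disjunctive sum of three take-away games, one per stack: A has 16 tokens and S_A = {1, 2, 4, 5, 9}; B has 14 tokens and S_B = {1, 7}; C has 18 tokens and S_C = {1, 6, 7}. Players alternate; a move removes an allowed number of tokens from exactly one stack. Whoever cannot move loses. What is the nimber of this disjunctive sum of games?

2

Stack A, S = {1, 2, 4, 5, 9}:
G(0) = 0
G(1) = mex{0} = 1
G(2) = mex{1,0} = 2
G(3) = mex{2,1} = 0
G(4) = mex{0,2,0} = 1
G(5) = mex{1,0,1,0} = 2
G(6) = mex{2,1,2,1} = 0
G(7) = mex{0,2,0,2} = 1
G(8) = mex{1,0,1,0} = 2
G(9) = mex{2,1,2,1,0} = 3
G(10) = mex{3,2,0,2,1} = 4
G(11) = mex{4,3,1,0,2} = 5
G(12) = mex{5,4,2,1,0} = 3
G(13) = mex{3,5,3,2,1} = 0
G(14) = mex{0,3,4,3,2} = 1
G(15) = mex{1,0,5,4,0} = 2
G(16) = mex{2,1,3,5,1} = 0
G_A(16) = 0.
Stack B, S = {1, 7}:
n :  0  1  2  3  4  5  6  7  8  9 10 11 12 13 14
G :  0  1  0  1  0  1  0  1  0  1  0  1  0  1  0
G_B(14) = 0.
Stack C, S = {1, 6, 7}:
G(0) = 0
G(1) = mex{0} = 1
G(2) = mex{1} = 0
G(3) = mex{0} = 1
G(4) = mex{1} = 0
G(5) = mex{0} = 1
G(6) = mex{1,0} = 2
G(7) = mex{2,1,0} = 3
G(8) = mex{3,0,1} = 2
G(9) = mex{2,1,0} = 3
G(10) = mex{3,0,1} = 2
G(11) = mex{2,1,0} = 3
G(12) = mex{3,2,1} = 0
G(13) = mex{0,3,2} = 1
G(14) = mex{1,2,3} = 0
G(15) = mex{0,3,2} = 1
G(16) = mex{1,2,3} = 0
G(17) = mex{0,3,2} = 1
G(18) = mex{1,0,3} = 2
G_C(18) = 2.
Combined Grundy value = 0 ⊕ 0 ⊕ 2 = 2.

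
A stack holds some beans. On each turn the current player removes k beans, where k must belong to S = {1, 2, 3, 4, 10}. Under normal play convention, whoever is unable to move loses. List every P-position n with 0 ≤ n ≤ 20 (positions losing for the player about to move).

0, 5, 11, 16

G(0) = 0
G(1) = mex{0} = 1
G(2) = mex{1,0} = 2
G(3) = mex{2,1,0} = 3
G(4) = mex{3,2,1,0} = 4
G(5) = mex{4,3,2,1} = 0
G(6) = mex{0,4,3,2} = 1
G(7) = mex{1,0,4,3} = 2
G(8) = mex{2,1,0,4} = 3
G(9) = mex{3,2,1,0} = 4
G(10) = mex{4,3,2,1,0} = 5
G(11) = mex{5,4,3,2,1} = 0
G(12) = mex{0,5,4,3,2} = 1
G(13) = mex{1,0,5,4,3} = 2
G(14) = mex{2,1,0,5,4} = 3
G(15) = mex{3,2,1,0,0} = 4
G(16) = mex{4,3,2,1,1} = 0
G(17) = mex{0,4,3,2,2} = 1
G(18) = mex{1,0,4,3,3} = 2
G(19) = mex{2,1,0,4,4} = 3
G(20) = mex{3,2,1,0,5} = 4
P-positions are exactly the n with G(n) = 0.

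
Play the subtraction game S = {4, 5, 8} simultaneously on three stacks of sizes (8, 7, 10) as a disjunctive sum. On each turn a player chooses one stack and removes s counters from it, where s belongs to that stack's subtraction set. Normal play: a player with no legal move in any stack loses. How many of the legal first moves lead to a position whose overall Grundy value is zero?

All stacks use S = {4, 5, 8}:
n :  0  1  2  3  4  5  6  7  8  9 10
G :  0  0  0  0  1  1  1  1  2  2  2
Stack A: G(8) = 2.
Stack B: G(7) = 1.
Stack C: G(10) = 2.
Combined Grundy value = 2 ⊕ 1 ⊕ 2 = 1.
A winning move leaves total XOR = 0, i.e. changes one component's Grundy value g to g ⊕ X where X is the current total.
Stack A: need g' = 2⊕1 = 3. Options: 8−4→G=1, 8−5→G=0, 8−8→G=0. Hits: 0.
Stack B: need g' = 1⊕1 = 0. Options: 7−4→G=0, 7−5→G=0. Hits: 2.
Stack C: need g' = 2⊕1 = 3. Options: 10−4→G=1, 10−5→G=1, 10−8→G=0. Hits: 0.

2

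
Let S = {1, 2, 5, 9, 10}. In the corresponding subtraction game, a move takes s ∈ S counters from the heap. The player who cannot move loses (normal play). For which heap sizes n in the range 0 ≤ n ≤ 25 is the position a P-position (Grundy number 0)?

G(0) = 0
G(1) = mex{0} = 1
G(2) = mex{1,0} = 2
G(3) = mex{2,1} = 0
G(4) = mex{0,2} = 1
G(5) = mex{1,0,0} = 2
G(6) = mex{2,1,1} = 0
G(7) = mex{0,2,2} = 1
G(8) = mex{1,0,0} = 2
G(9) = mex{2,1,1,0} = 3
G(10) = mex{3,2,2,1,0} = 4
G(11) = mex{4,3,0,2,1} = 5
G(12) = mex{5,4,1,0,2} = 3
G(13) = mex{3,5,2,1,0} = 4
G(14) = mex{4,3,3,2,1} = 0
G(15) = mex{0,4,4,0,2} = 1
G(16) = mex{1,0,5,1,0} = 2
G(17) = mex{2,1,3,2,1} = 0
G(18) = mex{0,2,4,3,2} = 1
G(19) = mex{1,0,0,4,3} = 2
G(20) = mex{2,1,1,5,4} = 0
G(21) = mex{0,2,2,3,5} = 1
G(22) = mex{1,0,0,4,3} = 2
G(23) = mex{2,1,1,0,4} = 3
G(24) = mex{3,2,2,1,0} = 4
G(25) = mex{4,3,0,2,1} = 5
P-positions are exactly the n with G(n) = 0.

0, 3, 6, 14, 17, 20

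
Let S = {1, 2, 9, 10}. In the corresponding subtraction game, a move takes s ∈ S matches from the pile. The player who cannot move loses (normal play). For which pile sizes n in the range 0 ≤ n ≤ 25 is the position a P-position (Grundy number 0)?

G(0) = 0
G(1) = mex{0} = 1
G(2) = mex{1,0} = 2
G(3) = mex{2,1} = 0
G(4) = mex{0,2} = 1
G(5) = mex{1,0} = 2
G(6) = mex{2,1} = 0
G(7) = mex{0,2} = 1
G(8) = mex{1,0} = 2
G(9) = mex{2,1,0} = 3
G(10) = mex{3,2,1,0} = 4
G(11) = mex{4,3,2,1} = 0
G(12) = mex{0,4,0,2} = 1
G(13) = mex{1,0,1,0} = 2
G(14) = mex{2,1,2,1} = 0
G(15) = mex{0,2,0,2} = 1
G(16) = mex{1,0,1,0} = 2
G(17) = mex{2,1,2,1} = 0
G(18) = mex{0,2,3,2} = 1
G(19) = mex{1,0,4,3} = 2
G(20) = mex{2,1,0,4} = 3
G(21) = mex{3,2,1,0} = 4
G(22) = mex{4,3,2,1} = 0
G(23) = mex{0,4,0,2} = 1
G(24) = mex{1,0,1,0} = 2
G(25) = mex{2,1,2,1} = 0
P-positions are exactly the n with G(n) = 0.

0, 3, 6, 11, 14, 17, 22, 25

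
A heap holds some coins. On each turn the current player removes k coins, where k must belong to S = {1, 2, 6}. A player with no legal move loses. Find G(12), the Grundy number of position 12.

2

G(0) = 0
G(1) = mex{0} = 1
G(2) = mex{1,0} = 2
G(3) = mex{2,1} = 0
G(4) = mex{0,2} = 1
G(5) = mex{1,0} = 2
G(6) = mex{2,1,0} = 3
G(7) = mex{3,2,1} = 0
G(8) = mex{0,3,2} = 1
G(9) = mex{1,0,0} = 2
G(10) = mex{2,1,1} = 0
G(11) = mex{0,2,2} = 1
G(12) = mex{1,0,3} = 2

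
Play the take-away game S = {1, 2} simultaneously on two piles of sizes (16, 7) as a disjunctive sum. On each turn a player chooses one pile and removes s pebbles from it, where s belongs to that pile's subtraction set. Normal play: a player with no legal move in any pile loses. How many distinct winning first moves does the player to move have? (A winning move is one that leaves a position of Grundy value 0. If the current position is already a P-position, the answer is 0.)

0

All piles use S = {1, 2}:
n :  0  1  2  3  4  5  6  7  8  9 10 11 12 13 14 15 16
G :  0  1  2  0  1  2  0  1  2  0  1  2  0  1  2  0  1
Pile A: G(16) = 1.
Pile B: G(7) = 1.
Combined Grundy value = 1 ⊕ 1 = 0.
A winning move leaves total XOR = 0, i.e. changes one component's Grundy value g to g ⊕ X where X is the current total.
Pile A: target g' = 1⊕0 = 1, but every legal move changes the Grundy value (mex property), so 0 moves.
Pile B: target g' = 1⊕0 = 1, but every legal move changes the Grundy value (mex property), so 0 moves.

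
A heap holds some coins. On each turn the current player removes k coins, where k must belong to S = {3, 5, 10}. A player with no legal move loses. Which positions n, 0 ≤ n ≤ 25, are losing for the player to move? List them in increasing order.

0, 1, 2, 8, 9, 15, 16, 17, 23, 24

n :  0  1  2  3  4  5  6  7  8  9 10 11 12 13 14 15 16 17 18 19 20 21 22 23 24 25
G :  0  0  0  1  1  1  2  2  0  0  3  1  1  2  2  0  0  0  1  1  1  2  2  0  0  3
P-positions are exactly the n with G(n) = 0.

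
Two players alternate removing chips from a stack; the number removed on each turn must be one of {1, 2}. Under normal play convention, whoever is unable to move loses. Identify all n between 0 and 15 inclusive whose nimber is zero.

G(0) = 0
G(1) = mex{0} = 1
G(2) = mex{1,0} = 2
G(3) = mex{2,1} = 0
G(4) = mex{0,2} = 1
G(5) = mex{1,0} = 2
G(6) = mex{2,1} = 0
G(7) = mex{0,2} = 1
G(8) = mex{1,0} = 2
G(9) = mex{2,1} = 0
G(10) = mex{0,2} = 1
G(11) = mex{1,0} = 2
G(12) = mex{2,1} = 0
G(13) = mex{0,2} = 1
G(14) = mex{1,0} = 2
G(15) = mex{2,1} = 0
P-positions are exactly the n with G(n) = 0.

0, 3, 6, 9, 12, 15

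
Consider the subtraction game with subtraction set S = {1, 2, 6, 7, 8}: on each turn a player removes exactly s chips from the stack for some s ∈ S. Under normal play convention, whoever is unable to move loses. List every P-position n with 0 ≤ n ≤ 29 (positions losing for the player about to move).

G(0) = 0
G(1) = mex{0} = 1
G(2) = mex{1,0} = 2
G(3) = mex{2,1} = 0
G(4) = mex{0,2} = 1
G(5) = mex{1,0} = 2
G(6) = mex{2,1,0} = 3
G(7) = mex{3,2,1,0} = 4
G(8) = mex{4,3,2,1,0} = 5
G(9) = mex{5,4,0,2,1} = 3
G(10) = mex{3,5,1,0,2} = 4
G(11) = mex{4,3,2,1,0} = 5
G(12) = mex{5,4,3,2,1} = 0
G(13) = mex{0,5,4,3,2} = 1
G(14) = mex{1,0,5,4,3} = 2
G(15) = mex{2,1,3,5,4} = 0
G(16) = mex{0,2,4,3,5} = 1
G(17) = mex{1,0,5,4,3} = 2
G(18) = mex{2,1,0,5,4} = 3
G(19) = mex{3,2,1,0,5} = 4
G(20) = mex{4,3,2,1,0} = 5
G(21) = mex{5,4,0,2,1} = 3
G(22) = mex{3,5,1,0,2} = 4
G(23) = mex{4,3,2,1,0} = 5
G(24) = mex{5,4,3,2,1} = 0
G(25) = mex{0,5,4,3,2} = 1
G(26) = mex{1,0,5,4,3} = 2
G(27) = mex{2,1,3,5,4} = 0
G(28) = mex{0,2,4,3,5} = 1
G(29) = mex{1,0,5,4,3} = 2
P-positions are exactly the n with G(n) = 0.

0, 3, 12, 15, 24, 27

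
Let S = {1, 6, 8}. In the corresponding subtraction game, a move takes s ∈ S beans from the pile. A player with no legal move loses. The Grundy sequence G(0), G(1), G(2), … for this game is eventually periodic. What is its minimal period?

G(0) = 0
G(1) = mex{0} = 1
G(2) = mex{1} = 0
G(3) = mex{0} = 1
G(4) = mex{1} = 0
G(5) = mex{0} = 1
G(6) = mex{1,0} = 2
G(7) = mex{2,1} = 0
G(8) = mex{0,0,0} = 1
G(9) = mex{1,1,1} = 0
G(10) = mex{0,0,0} = 1
G(11) = mex{1,1,1} = 0
G(12) = mex{0,2,0} = 1
G(13) = mex{1,0,1} = 2
G(14) = mex{2,1,2} = 0
G(15) = mex{0,0,0} = 1
G(16) = mex{1,1,1} = 0
G(n+7) = G(n) holds for n = 0,…,7 (a full window of length max(S) = 8), so the sequence is purely periodic with period 7.

7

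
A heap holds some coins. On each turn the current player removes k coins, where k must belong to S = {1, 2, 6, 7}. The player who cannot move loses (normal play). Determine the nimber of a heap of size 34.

G(0) = 0
G(1) = mex{0} = 1
G(2) = mex{1,0} = 2
G(3) = mex{2,1} = 0
G(4) = mex{0,2} = 1
G(5) = mex{1,0} = 2
G(6) = mex{2,1,0} = 3
G(7) = mex{3,2,1,0} = 4
G(8) = mex{4,3,2,1} = 0
G(9) = mex{0,4,0,2} = 1
G(10) = mex{1,0,1,0} = 2
G(11) = mex{2,1,2,1} = 0
G(12) = mex{0,2,3,2} = 1
G(13) = mex{1,0,4,3} = 2
G(14) = mex{2,1,0,4} = 3
G(15) = mex{3,2,1,0} = 4
G(16) = mex{4,3,2,1} = 0
G(17) = mex{0,4,0,2} = 1
G(18) = mex{1,0,1,0} = 2
G(19) = mex{2,1,2,1} = 0
G(20) = mex{0,2,3,2} = 1
G(21) = mex{1,0,4,3} = 2
G(22) = mex{2,1,0,4} = 3
G(23) = mex{3,2,1,0} = 4
G(24) = mex{4,3,2,1} = 0
G(25) = mex{0,4,0,2} = 1
G(26) = mex{1,0,1,0} = 2
G(27) = mex{2,1,2,1} = 0
G(28) = mex{0,2,3,2} = 1
G(29) = mex{1,0,4,3} = 2
G(30) = mex{2,1,0,4} = 3
G(31) = mex{3,2,1,0} = 4
G(32) = mex{4,3,2,1} = 0
G(33) = mex{0,4,0,2} = 1
G(34) = mex{1,0,1,0} = 2

2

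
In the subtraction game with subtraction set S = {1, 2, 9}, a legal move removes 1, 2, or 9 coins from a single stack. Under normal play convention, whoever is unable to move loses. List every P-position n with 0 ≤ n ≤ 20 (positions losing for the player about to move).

0, 3, 6, 10, 13, 16, 20

n :  0  1  2  3  4  5  6  7  8  9 10 11 12 13 14 15 16 17 18 19 20
G :  0  1  2  0  1  2  0  1  2  3  0  1  2  0  1  2  0  1  2  3  0
P-positions are exactly the n with G(n) = 0.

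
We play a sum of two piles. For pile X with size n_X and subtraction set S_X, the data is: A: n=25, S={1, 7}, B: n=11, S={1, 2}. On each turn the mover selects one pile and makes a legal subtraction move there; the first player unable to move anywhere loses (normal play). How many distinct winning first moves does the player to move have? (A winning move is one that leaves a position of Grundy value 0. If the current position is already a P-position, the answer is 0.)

1

Pile A, S = {1, 7}:
G(0) = 0
G(1) = mex{0} = 1
G(2) = mex{1} = 0
G(3) = mex{0} = 1
G(4) = mex{1} = 0
G(5) = mex{0} = 1
G(6) = mex{1} = 0
G(7) = mex{0,0} = 1
G(8) = mex{1,1} = 0
G(9) = mex{0,0} = 1
G(10) = mex{1,1} = 0
G(11) = mex{0,0} = 1
G(12) = mex{1,1} = 0
G(13) = mex{0,0} = 1
G(14) = mex{1,1} = 0
G(15) = mex{0,0} = 1
G(16) = mex{1,1} = 0
G(17) = mex{0,0} = 1
G(18) = mex{1,1} = 0
G(19) = mex{0,0} = 1
G(20) = mex{1,1} = 0
G(21) = mex{0,0} = 1
G(22) = mex{1,1} = 0
G(23) = mex{0,0} = 1
G(24) = mex{1,1} = 0
G(25) = mex{0,0} = 1
G_A(25) = 1.
Pile B, S = {1, 2}:
n :  0  1  2  3  4  5  6  7  8  9 10 11
G :  0  1  2  0  1  2  0  1  2  0  1  2
G_B(11) = 2.
Combined Grundy value = 1 ⊕ 2 = 3.
A winning move leaves total XOR = 0, i.e. changes one component's Grundy value g to g ⊕ X where X is the current total.
Pile A: need g' = 1⊕3 = 2. Options: 25−1→G=0, 25−7→G=0. Hits: 0.
Pile B: need g' = 2⊕3 = 1. Options: 11−1→G=1, 11−2→G=0. Hits: 1.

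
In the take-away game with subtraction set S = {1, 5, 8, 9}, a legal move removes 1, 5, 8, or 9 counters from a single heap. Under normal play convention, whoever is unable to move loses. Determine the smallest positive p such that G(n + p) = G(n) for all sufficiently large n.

16

G(0) = 0
G(1) = mex{0} = 1
G(2) = mex{1} = 0
G(3) = mex{0} = 1
G(4) = mex{1} = 0
G(5) = mex{0,0} = 1
G(6) = mex{1,1} = 0
G(7) = mex{0,0} = 1
G(8) = mex{1,1,0} = 2
G(9) = mex{2,0,1,0} = 3
G(10) = mex{3,1,0,1} = 2
G(11) = mex{2,0,1,0} = 3
G(12) = mex{3,1,0,1} = 2
G(13) = mex{2,2,1,0} = 3
G(14) = mex{3,3,0,1} = 2
G(15) = mex{2,2,1,0} = 3
G(16) = mex{3,3,2,1} = 0
G(17) = mex{0,2,3,2} = 1
G(18) = mex{1,3,2,3} = 0
G(19) = mex{0,2,3,2} = 1
G(20) = mex{1,3,2,3} = 0
G(21) = mex{0,0,3,2} = 1
G(22) = mex{1,1,2,3} = 0
G(23) = mex{0,0,3,2} = 1
G(24) = mex{1,1,0,3} = 2
G(25) = mex{2,0,1,0} = 3
G(26) = mex{3,1,0,1} = 2
G(27) = mex{2,0,1,0} = 3
G(28) = mex{3,1,0,1} = 2
G(29) = mex{2,2,1,0} = 3
G(30) = mex{3,3,0,1} = 2
G(31) = mex{2,2,1,0} = 3
G(32) = mex{3,3,2,1} = 0
G(33) = mex{0,2,3,2} = 1
G(n+16) = G(n) holds for n = 0,…,8 (a full window of length max(S) = 9), so the sequence is purely periodic with period 16.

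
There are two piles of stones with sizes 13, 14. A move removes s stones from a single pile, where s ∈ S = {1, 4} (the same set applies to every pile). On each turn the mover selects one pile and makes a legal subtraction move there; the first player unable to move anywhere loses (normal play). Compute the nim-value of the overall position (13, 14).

All piles use S = {1, 4}:
n :  0  1  2  3  4  5  6  7  8  9 10 11 12 13 14
G :  0  1  0  1  2  0  1  0  1  2  0  1  0  1  2
Pile A: G(13) = 1.
Pile B: G(14) = 2.
Combined Grundy value = 1 ⊕ 2 = 3.

3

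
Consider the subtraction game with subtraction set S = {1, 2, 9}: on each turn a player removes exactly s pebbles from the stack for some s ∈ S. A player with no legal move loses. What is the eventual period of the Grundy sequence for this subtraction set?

10

n :  0  1  2  3  4  5  6  7  8  9 10 11 12 13 14 15 16 17 18 19 20 21
G :  0  1  2  0  1  2  0  1  2  3  0  1  2  0  1  2  0  1  2  3  0  1
G(n+10) = G(n) holds for n = 0,…,8 (a full window of length max(S) = 9), so the sequence is purely periodic with period 10.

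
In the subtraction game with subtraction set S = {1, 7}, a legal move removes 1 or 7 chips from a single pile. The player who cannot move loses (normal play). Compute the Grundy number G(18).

0

n :  0  1  2  3  4  5  6  7  8  9 10 11 12 13 14 15 16 17 18
G :  0  1  0  1  0  1  0  1  0  1  0  1  0  1  0  1  0  1  0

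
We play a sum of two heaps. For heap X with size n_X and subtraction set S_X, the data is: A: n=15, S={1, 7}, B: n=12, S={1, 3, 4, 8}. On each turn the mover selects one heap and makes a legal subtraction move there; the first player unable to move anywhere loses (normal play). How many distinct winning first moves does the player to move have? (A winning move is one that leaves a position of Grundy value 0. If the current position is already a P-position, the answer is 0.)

1

Heap A, S = {1, 7}:
n :  0  1  2  3  4  5  6  7  8  9 10 11 12 13 14 15
G :  0  1  0  1  0  1  0  1  0  1  0  1  0  1  0  1
G_A(15) = 1.
Heap B, S = {1, 3, 4, 8}:
G(0) = 0
G(1) = mex{0} = 1
G(2) = mex{1} = 0
G(3) = mex{0,0} = 1
G(4) = mex{1,1,0} = 2
G(5) = mex{2,0,1} = 3
G(6) = mex{3,1,0} = 2
G(7) = mex{2,2,1} = 0
G(8) = mex{0,3,2,0} = 1
G(9) = mex{1,2,3,1} = 0
G(10) = mex{0,0,2,0} = 1
G(11) = mex{1,1,0,1} = 2
G(12) = mex{2,0,1,2} = 3
G_B(12) = 3.
Combined Grundy value = 1 ⊕ 3 = 2.
A winning move leaves total XOR = 0, i.e. changes one component's Grundy value g to g ⊕ X where X is the current total.
Heap A: need g' = 1⊕2 = 3. Options: 15−1→G=0, 15−7→G=0. Hits: 0.
Heap B: need g' = 3⊕2 = 1. Options: 12−1→G=2, 12−3→G=0, 12−4→G=1, 12−8→G=2. Hits: 1.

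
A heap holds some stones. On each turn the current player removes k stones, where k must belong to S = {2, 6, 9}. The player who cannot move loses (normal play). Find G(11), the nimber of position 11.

3

G(0) = 0
G(1) = mex{} = 0
G(2) = mex{0} = 1
G(3) = mex{0} = 1
G(4) = mex{1} = 0
G(5) = mex{1} = 0
G(6) = mex{0,0} = 1
G(7) = mex{0,0} = 1
G(8) = mex{1,1} = 0
G(9) = mex{1,1,0} = 2
G(10) = mex{0,0,0} = 1
G(11) = mex{2,0,1} = 3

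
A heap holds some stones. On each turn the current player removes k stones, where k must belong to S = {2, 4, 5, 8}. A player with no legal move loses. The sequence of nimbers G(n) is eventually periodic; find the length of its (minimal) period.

n :  0  1  2  3  4  5  6  7  8  9 10 11 12 13 14 15 16 17 18 19 20 21
G :  0  0  1  1  2  2  3  0  4  1  0  2  1  0  2  1  0  2  1  0  2  1
From n = 9 onward G(n+3) = G(n); since this holds over max(S) = 8 consecutive positions the period is 3 (pre-period 9).

3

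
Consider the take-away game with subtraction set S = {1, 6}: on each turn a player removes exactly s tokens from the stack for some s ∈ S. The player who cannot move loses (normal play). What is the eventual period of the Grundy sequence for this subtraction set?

n :  0  1  2  3  4  5  6  7  8  9 10 11 12 13 14 15
G :  0  1  0  1  0  1  2  0  1  0  1  0  1  2  0  1
G(n+7) = G(n) holds for n = 0,…,5 (a full window of length max(S) = 6), so the sequence is purely periodic with period 7.

7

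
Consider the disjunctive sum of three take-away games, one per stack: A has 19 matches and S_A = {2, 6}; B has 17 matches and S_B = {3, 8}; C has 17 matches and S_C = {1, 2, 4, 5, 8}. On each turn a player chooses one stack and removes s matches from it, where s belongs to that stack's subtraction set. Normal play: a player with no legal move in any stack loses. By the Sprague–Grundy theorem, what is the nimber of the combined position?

3

Stack A, S = {2, 6}:
n :  0  1  2  3  4  5  6  7  8  9 10 11 12 13 14 15 16 17 18 19
G :  0  0  1  1  0  0  1  1  0  0  1  1  0  0  1  1  0  0  1  1
G_A(19) = 1.
Stack B, S = {3, 8}:
n :  0  1  2  3  4  5  6  7  8  9 10 11 12 13 14 15 16 17
G :  0  0  0  1  1  1  0  0  2  1  1  0  0  0  1  1  1  0
G_B(17) = 0.
Stack C, S = {1, 2, 4, 5, 8}:
G(0) = 0
G(1) = mex{0} = 1
G(2) = mex{1,0} = 2
G(3) = mex{2,1} = 0
G(4) = mex{0,2,0} = 1
G(5) = mex{1,0,1,0} = 2
G(6) = mex{2,1,2,1} = 0
G(7) = mex{0,2,0,2} = 1
G(8) = mex{1,0,1,0,0} = 2
G(9) = mex{2,1,2,1,1} = 0
G(10) = mex{0,2,0,2,2} = 1
G(11) = mex{1,0,1,0,0} = 2
G(12) = mex{2,1,2,1,1} = 0
G(13) = mex{0,2,0,2,2} = 1
G(14) = mex{1,0,1,0,0} = 2
G(15) = mex{2,1,2,1,1} = 0
G(16) = mex{0,2,0,2,2} = 1
G(17) = mex{1,0,1,0,0} = 2
G_C(17) = 2.
Combined Grundy value = 1 ⊕ 0 ⊕ 2 = 3.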